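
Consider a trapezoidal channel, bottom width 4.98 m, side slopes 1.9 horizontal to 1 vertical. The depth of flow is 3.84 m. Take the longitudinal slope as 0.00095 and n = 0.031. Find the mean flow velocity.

V = 1.68 m/s

With bottom width b = 4.98 m and side slope z = 1.9: A = (b + zy)y = (4.98 + 1.9×3.84)×3.84 = 47.14 m²; P = b + 2y√(1+z²) = 4.98 + 2×3.84×2.147 = 21.47 m.
Hydraulic radius R = A/P = 47.14/21.47 = 2.196 m.
From Manning's equation, V = (1/n) R^(2/3) S^(1/2) = (1/0.031) × 2.196^(2/3) × 0.00095^(1/2) = 1.68 m/s.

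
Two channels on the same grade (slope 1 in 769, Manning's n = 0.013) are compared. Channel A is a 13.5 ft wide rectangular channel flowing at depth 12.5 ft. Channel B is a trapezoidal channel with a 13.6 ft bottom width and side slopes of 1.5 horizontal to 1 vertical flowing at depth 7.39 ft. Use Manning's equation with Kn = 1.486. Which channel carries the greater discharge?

Channel A: Flow area A = b·y = 13.5 × 12.5 = 168.8 ft². Wetted perimeter P = b + 2y = 13.5 + 2×12.5 = 38.5 ft. Hydraulic radius R = A/P = 168.8/38.5 = 4.383 ft. Q_A = (1.486/0.013)·168.8·4.383^(2/3)·√0.0013 = 1863 ft³/s.
Channel B: With bottom width b = 13.6 ft and side slope z = 1.5: A = (b + zy)y = (13.6 + 1.5×7.39)×7.39 = 182.4 ft²; P = b + 2y√(1+z²) = 13.6 + 2×7.39×1.803 = 40.25 ft. Hydraulic radius R = A/P = 182.4/40.25 = 4.533 ft. Q_B = (1.486/0.013)·182.4·4.533^(2/3)·√0.0013 = 2060 ft³/s.
Q_A = 1863 ft³/s vs Q_B = 2060 ft³/s, so channel B carries more.

channel B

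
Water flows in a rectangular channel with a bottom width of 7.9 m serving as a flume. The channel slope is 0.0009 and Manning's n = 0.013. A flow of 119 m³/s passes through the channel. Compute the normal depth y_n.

y_n = 4.1 m

Manning's equation rearranged: A R^(2/3) = nQ / (1·√S) = 0.013 × 119 / (√0.0009) = 51.57.
At y = 4.96 m: A R^(2/3) = 66.26 — too large.
At y = 3.52 m: A R^(2/3) = 42.08 — too small.
At y = 4.1 m: A R^(2/3) = 51.62 — ≈ 51.57.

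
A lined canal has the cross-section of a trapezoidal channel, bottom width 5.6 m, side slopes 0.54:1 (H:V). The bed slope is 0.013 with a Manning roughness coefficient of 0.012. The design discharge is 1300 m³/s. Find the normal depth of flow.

y_n = 6.96 m

Manning's equation rearranged: A R^(2/3) = nQ / (1·√S) = 0.012 × 1300 / (√0.013) = 136.8.
Trying y = 4.75 m: A R^(2/3) = 68.85 — too small.
Trying y = 8.87 m: A R^(2/3) = 215.6 — too large.
Trying y = 6.96 m: A R^(2/3) = 136.7 — close enough.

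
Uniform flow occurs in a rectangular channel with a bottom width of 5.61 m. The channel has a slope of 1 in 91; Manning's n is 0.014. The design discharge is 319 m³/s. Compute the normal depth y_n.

y_n = 5.11 m

Manning's equation rearranged: A R^(2/3) = nQ / (1·√S) = 0.014 × 319 / (√0.01099) = 42.6.
Trying y = 6.02 m: A R^(2/3) = 52.05 — over.
Trying y = 4.03 m: A R^(2/3) = 31.62 — short.
Trying y = 5.11 m: A R^(2/3) = 42.59 — close enough.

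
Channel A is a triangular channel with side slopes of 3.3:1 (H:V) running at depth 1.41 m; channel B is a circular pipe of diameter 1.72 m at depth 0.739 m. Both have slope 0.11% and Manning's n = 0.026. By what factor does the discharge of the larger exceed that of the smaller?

Channel A: For a triangular section with side slope z = 3.3: A = zy² = 3.3×1.41² = 6.561 m²; P = 2y√(1+z²) = 2×1.41×3.448 = 9.724 m. Hydraulic radius R = A/P = 6.561/9.724 = 0.6747 m. Q_A = (1/0.026)·6.561·0.6747^(2/3)·√0.0011 = 6.438 m³/s.
Channel B: For a circular section of diameter D = 1.72 m at depth y = 0.739 m, the central angle is θ = 2 arccos(1 − 2y/D) = 2.859 rad. Then A = (D²/8)(θ − sin θ) = 0.9543 m² and P = Dθ/2 = 2.459 m. Hydraulic radius R = A/P = 0.9543/2.459 = 0.3881 m. Q_B = (1/0.026)·0.9543·0.3881^(2/3)·√0.0011 = 0.6477 m³/s.
The larger discharge is 6.438 m³/s and the smaller is 0.6477 m³/s; the ratio is 9.94.

9.94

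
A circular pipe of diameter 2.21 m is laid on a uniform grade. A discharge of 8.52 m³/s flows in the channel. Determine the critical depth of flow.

y_c = 1.38 m

At critical depth, Q² T / (g A³) = 1, i.e. A³/T = Q²/g = 8.52²/9.81 = 7.4.
Try y = 1.57 m: A³/T = 12.35 — over.
Try y = 1.24 m: A³/T = 4.958 — short.
Try y = 1.38 m: A³/T = 7.471 — matches.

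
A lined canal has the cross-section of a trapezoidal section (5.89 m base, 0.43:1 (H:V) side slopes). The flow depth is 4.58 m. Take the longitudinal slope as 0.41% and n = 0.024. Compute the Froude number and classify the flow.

subcritical

With bottom width b = 5.89 m and side slope z = 0.43: A = (b + zy)y = (5.89 + 0.43×4.58)×4.58 = 36 m²; P = b + 2y√(1+z²) = 5.89 + 2×4.58×1.089 = 15.86 m.
Hydraulic radius R = A/P = 36/15.86 = 2.269 m.
V = (1/n) R^(2/3) √S = (1/0.024) × 2.269^(2/3) × √0.0041 = 4.607 m/s. Hydraulic depth D_h = A/T = 36/9.829 = 3.662 m.
Froude number Fr = V/√(g·D_h) = 4.607/√(9.81×3.662) = 0.769, which is less than 1, so the flow is subcritical.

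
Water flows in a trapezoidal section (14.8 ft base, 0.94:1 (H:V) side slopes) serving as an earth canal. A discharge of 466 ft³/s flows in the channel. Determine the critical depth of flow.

y_c = 2.94 ft

At critical depth, Q² T / (g A³) = 1, i.e. A³/T = Q²/g = 466²/32.2 = 6744.
Try y = 2.61 ft: A³/T = 4634 — too small.
Try y = 2.94 ft: A³/T = 6773 — matches.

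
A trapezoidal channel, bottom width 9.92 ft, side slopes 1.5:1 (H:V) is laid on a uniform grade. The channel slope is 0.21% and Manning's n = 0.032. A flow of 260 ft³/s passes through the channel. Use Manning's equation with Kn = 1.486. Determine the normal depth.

Manning's equation rearranged: A R^(2/3) = nQ / (1.486·√S) = 0.032 × 260 / (1.486 × √0.0021) = 122.2.
Try y = 4.63 ft: A R^(2/3) = 160 — over.
Try y = 3.5 ft: A R^(2/3) = 94 — short.
Try y = 4.02 ft: A R^(2/3) = 122.1 — close enough.

y_n = 4.02 ft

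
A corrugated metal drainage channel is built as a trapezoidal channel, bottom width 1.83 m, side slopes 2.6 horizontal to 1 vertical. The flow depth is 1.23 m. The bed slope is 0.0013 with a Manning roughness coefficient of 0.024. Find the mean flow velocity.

V = 1.2 m/s

With bottom width b = 1.83 m and side slope z = 2.6: A = (b + zy)y = (1.83 + 2.6×1.23)×1.23 = 6.184 m²; P = b + 2y√(1+z²) = 1.83 + 2×1.23×2.786 = 8.683 m.
Hydraulic radius R = A/P = 6.184/8.683 = 0.7123 m.
From Manning's equation, V = (1/n) R^(2/3) S^(1/2) = (1/0.024) × 0.7123^(2/3) × 0.0013^(1/2) = 1.2 m/s.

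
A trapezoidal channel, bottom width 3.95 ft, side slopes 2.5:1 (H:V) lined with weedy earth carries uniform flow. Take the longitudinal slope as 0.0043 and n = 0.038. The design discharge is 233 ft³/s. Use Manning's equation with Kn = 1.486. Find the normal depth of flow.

y_n = 3.94 ft

Manning's equation rearranged: A R^(2/3) = nQ / (1.486·√S) = 0.038 × 233 / (1.486 × √0.0043) = 90.86.
At y = 3.24 ft: A R^(2/3) = 58.3 — short.
At y = 4.51 ft: A R^(2/3) = 124.2 — over.
At y = 3.94 ft: A R^(2/3) = 90.87 — ≈ 90.86.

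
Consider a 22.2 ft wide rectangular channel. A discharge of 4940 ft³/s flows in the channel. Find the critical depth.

y_c = 11.5 ft

For a rectangular channel, critical depth y_c = (q²/g)^(1/3) where q = Q/b = 4940/22.2 = 222.5 ft²/s.
So y_c = (222.5²/32.2)^(1/3) = 11.5 ft.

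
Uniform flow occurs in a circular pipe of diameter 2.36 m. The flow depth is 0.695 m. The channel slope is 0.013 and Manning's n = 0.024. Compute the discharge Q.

For a circular section of diameter D = 2.36 m at depth y = 0.695 m, the central angle is θ = 2 arccos(1 − 2y/D) = 2.294 rad. Then A = (D²/8)(θ − sin θ) = 1.076 m² and P = Dθ/2 = 2.707 m.
Hydraulic radius R = A/P = 1.076/2.707 = 0.3973 m.
Manning's equation: Q = (1/n) A R^(2/3) S^(1/2) = (1/0.024) × 1.076 × 0.3973^(2/3) × 0.013^(1/2) = 2.76 m³/s.

Q = 2.76 m³/s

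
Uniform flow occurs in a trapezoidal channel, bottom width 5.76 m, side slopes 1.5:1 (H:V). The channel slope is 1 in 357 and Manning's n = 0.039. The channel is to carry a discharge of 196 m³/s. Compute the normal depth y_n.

y_n = 5.23 m

Manning's equation rearranged: A R^(2/3) = nQ / (1·√S) = 0.039 × 196 / (√0.002801) = 144.4.
Try y = 3.86 m: A R^(2/3) = 76.91 — low.
Try y = 5.7 m: A R^(2/3) = 173.4 — high.
Try y = 5.23 m: A R^(2/3) = 144.4 — ≈ 144.4.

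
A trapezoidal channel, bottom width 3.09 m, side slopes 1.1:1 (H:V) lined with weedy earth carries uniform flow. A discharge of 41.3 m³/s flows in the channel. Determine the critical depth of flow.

At critical depth, Q² T / (g A³) = 1, i.e. A³/T = Q²/g = 41.3²/9.81 = 173.9.
At y = 1.43 m: A³/T = 47.54 — short.
At y = 2.41 m: A³/T = 315.6 — over.
At y = 2.05 m: A³/T = 173.1 — matches.

y_c = 2.05 m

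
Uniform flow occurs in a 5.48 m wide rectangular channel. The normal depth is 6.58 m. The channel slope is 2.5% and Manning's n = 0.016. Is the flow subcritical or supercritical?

supercritical

Flow area A = b·y = 5.48 × 6.58 = 36.06 m². Wetted perimeter P = b + 2y = 5.48 + 2×6.58 = 18.64 m.
Hydraulic radius R = A/P = 36.06/18.64 = 1.934 m.
V = (1/n) R^(2/3) √S = (1/0.016) × 1.934^(2/3) × √0.025 = 15.34 m/s. Hydraulic depth D_h = A/T = 36.06/5.48 = 6.58 m.
Froude number Fr = V/√(g·D_h) = 15.34/√(9.81×6.58) = 1.91, which is greater than 1, so the flow is supercritical.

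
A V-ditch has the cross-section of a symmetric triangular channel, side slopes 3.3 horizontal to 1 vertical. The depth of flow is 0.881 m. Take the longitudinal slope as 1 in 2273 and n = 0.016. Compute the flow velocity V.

For a triangular section with side slope z = 3.3: A = zy² = 3.3×0.881² = 2.561 m²; P = 2y√(1+z²) = 2×0.881×3.448 = 6.076 m.
Hydraulic radius R = A/P = 2.561/6.076 = 0.4216 m.
From Manning's equation, V = (1/n) R^(2/3) S^(1/2) = (1/0.016) × 0.4216^(2/3) × 0.0004399^(1/2) = 0.737 m/s.

V = 0.737 m/s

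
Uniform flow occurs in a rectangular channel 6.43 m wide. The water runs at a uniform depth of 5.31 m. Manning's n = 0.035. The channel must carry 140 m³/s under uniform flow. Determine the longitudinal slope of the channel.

Flow area A = b·y = 6.43 × 5.31 = 34.14 m². Wetted perimeter P = b + 2y = 6.43 + 2×5.31 = 17.05 m.
Hydraulic radius R = A/P = 34.14/17.05 = 2.003 m.
From Manning's equation, S = [nQ / (1 A R^(2/3))]² = [0.035 × 140 / (1 × 34.14 × 2.003^(2/3))]² = 0.00816.

S = 0.00816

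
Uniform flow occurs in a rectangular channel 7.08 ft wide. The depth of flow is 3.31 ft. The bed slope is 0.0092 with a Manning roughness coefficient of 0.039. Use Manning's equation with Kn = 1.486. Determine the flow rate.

Q = 123 ft³/s

Flow area A = b·y = 7.08 × 3.31 = 23.43 ft². Wetted perimeter P = b + 2y = 7.08 + 2×3.31 = 13.7 ft.
Hydraulic radius R = A/P = 23.43/13.7 = 1.711 ft.
Manning's equation: Q = (1.486/n) A R^(2/3) S^(1/2) = (1.486/0.039) × 23.43 × 1.711^(2/3) × 0.0092^(1/2) = 123 ft³/s.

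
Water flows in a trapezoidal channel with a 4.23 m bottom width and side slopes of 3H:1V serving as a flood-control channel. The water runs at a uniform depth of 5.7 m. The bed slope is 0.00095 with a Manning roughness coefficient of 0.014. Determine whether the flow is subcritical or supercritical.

With bottom width b = 4.23 m and side slope z = 3: A = (b + zy)y = (4.23 + 3×5.7)×5.7 = 121.6 m²; P = b + 2y√(1+z²) = 4.23 + 2×5.7×3.162 = 40.28 m.
Hydraulic radius R = A/P = 121.6/40.28 = 3.018 m.
V = (1/n) R^(2/3) √S = (1/0.014) × 3.018^(2/3) × √0.00095 = 4.598 m/s. Hydraulic depth D_h = A/T = 121.6/38.43 = 3.164 m.
Froude number Fr = V/√(g·D_h) = 4.598/√(9.81×3.164) = 0.825, which is less than 1, so the flow is subcritical.

subcritical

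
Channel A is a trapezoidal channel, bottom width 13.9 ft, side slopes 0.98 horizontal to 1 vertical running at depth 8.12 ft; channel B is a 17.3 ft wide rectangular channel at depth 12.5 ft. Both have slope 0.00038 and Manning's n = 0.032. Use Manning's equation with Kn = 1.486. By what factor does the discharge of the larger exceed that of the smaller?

Channel A: With bottom width b = 13.9 ft and side slope z = 0.98: A = (b + zy)y = (13.9 + 0.98×8.12)×8.12 = 177.5 ft²; P = b + 2y√(1+z²) = 13.9 + 2×8.12×1.4 = 36.64 ft. Hydraulic radius R = A/P = 177.5/36.64 = 4.844 ft. Q_A = (1.486/0.032)·177.5·4.844^(2/3)·√0.00038 = 460 ft³/s.
Channel B: Flow area A = b·y = 17.3 × 12.5 = 216.2 ft². Wetted perimeter P = b + 2y = 17.3 + 2×12.5 = 42.3 ft. Hydraulic radius R = A/P = 216.2/42.3 = 5.112 ft. Q_B = (1.486/0.032)·216.2·5.112^(2/3)·√0.00038 = 580.9 ft³/s.
The larger discharge is 580.9 ft³/s and the smaller is 460 ft³/s; the ratio is 1.26.

1.26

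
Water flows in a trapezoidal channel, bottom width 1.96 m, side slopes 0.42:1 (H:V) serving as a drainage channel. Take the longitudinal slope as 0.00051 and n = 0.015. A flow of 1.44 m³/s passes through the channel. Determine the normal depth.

Manning's equation rearranged: A R^(2/3) = nQ / (1·√S) = 0.015 × 1.44 / (√0.00051) = 0.9565.
Try y = 0.553 m: A R^(2/3) = 0.6401 — low.
Try y = 0.841 m: A R^(2/3) = 1.248 — high.
Try y = 0.712 m: A R^(2/3) = 0.957 — close enough.

y_n = 0.712 m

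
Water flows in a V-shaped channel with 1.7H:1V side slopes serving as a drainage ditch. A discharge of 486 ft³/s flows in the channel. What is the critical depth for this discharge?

y_c = 5.51 ft

At critical depth, Q² T / (g A³) = 1, i.e. A³/T = Q²/g = 486²/32.2 = 7335.
Try y = 6.41 ft: A³/T = 15640 — high.
Try y = 3.88 ft: A³/T = 1271 — low.
Try y = 5.51 ft: A³/T = 7339 — matches.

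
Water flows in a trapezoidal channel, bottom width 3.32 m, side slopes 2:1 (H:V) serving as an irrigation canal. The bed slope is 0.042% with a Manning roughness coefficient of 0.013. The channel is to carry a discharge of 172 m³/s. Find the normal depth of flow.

Manning's equation rearranged: A R^(2/3) = nQ / (1·√S) = 0.013 × 172 / (√0.00042) = 109.1.
Trying y = 4.05 m: A R^(2/3) = 77.24 — low.
Trying y = 5.6 m: A R^(2/3) = 164.1 — high.
Trying y = 4.71 m: A R^(2/3) = 109.4 — close enough.

y_n = 4.71 m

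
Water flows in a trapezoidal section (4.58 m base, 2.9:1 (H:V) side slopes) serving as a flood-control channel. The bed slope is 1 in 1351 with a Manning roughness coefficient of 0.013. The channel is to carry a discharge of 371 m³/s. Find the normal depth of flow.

y_n = 4.91 m

Manning's equation rearranged: A R^(2/3) = nQ / (1·√S) = 0.013 × 371 / (√0.0007402) = 177.3.
At y = 3.95 m: A R^(2/3) = 107.1 — low.
At y = 5.66 m: A R^(2/3) = 248.4 — high.
At y = 4.91 m: A R^(2/3) = 177.5 — ≈ 177.3.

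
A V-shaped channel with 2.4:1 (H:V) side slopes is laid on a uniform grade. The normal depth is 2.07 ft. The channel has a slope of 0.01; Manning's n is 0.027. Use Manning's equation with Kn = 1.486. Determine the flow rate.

For a triangular section with side slope z = 2.4: A = zy² = 2.4×2.07² = 10.28 ft²; P = 2y√(1+z²) = 2×2.07×2.6 = 10.76 ft.
Hydraulic radius R = A/P = 10.28/10.76 = 0.9554 ft.
Manning's equation: Q = (1.486/n) A R^(2/3) S^(1/2) = (1.486/0.027) × 10.28 × 0.9554^(2/3) × 0.01^(1/2) = 54.9 ft³/s.

Q = 54.9 ft³/s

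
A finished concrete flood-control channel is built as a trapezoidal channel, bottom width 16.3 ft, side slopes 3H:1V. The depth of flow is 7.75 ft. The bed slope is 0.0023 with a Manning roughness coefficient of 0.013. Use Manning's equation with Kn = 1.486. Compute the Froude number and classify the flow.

supercritical

With bottom width b = 16.3 ft and side slope z = 3: A = (b + zy)y = (16.3 + 3×7.75)×7.75 = 306.5 ft²; P = b + 2y√(1+z²) = 16.3 + 2×7.75×3.162 = 65.32 ft.
Hydraulic radius R = A/P = 306.5/65.32 = 4.693 ft.
V = (1.486/n) R^(2/3) √S = (1.486/0.013) × 4.693^(2/3) × √0.0023 = 15.37 ft/s. Hydraulic depth D_h = A/T = 306.5/62.8 = 4.881 ft.
Froude number Fr = V/√(g·D_h) = 15.37/√(32.2×4.881) = 1.23, which is greater than 1, so the flow is supercritical.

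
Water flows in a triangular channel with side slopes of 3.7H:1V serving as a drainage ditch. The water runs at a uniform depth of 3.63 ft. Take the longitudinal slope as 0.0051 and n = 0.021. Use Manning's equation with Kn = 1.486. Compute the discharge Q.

Q = 358 ft³/s

For a triangular section with side slope z = 3.7: A = zy² = 3.7×3.63² = 48.75 ft²; P = 2y√(1+z²) = 2×3.63×3.833 = 27.83 ft.
Hydraulic radius R = A/P = 48.75/27.83 = 1.752 ft.
Manning's equation: Q = (1.486/n) A R^(2/3) S^(1/2) = (1.486/0.021) × 48.75 × 1.752^(2/3) × 0.0051^(1/2) = 358 ft³/s.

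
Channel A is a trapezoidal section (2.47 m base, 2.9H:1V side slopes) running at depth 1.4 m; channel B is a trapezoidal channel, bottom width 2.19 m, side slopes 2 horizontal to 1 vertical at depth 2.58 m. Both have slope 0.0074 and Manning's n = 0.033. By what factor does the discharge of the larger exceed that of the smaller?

Channel A: With bottom width b = 2.47 m and side slope z = 2.9: A = (b + zy)y = (2.47 + 2.9×1.4)×1.4 = 9.142 m²; P = b + 2y√(1+z²) = 2.47 + 2×1.4×3.068 = 11.06 m. Hydraulic radius R = A/P = 9.142/11.06 = 0.8266 m. Q_A = (1/0.033)·9.142·0.8266^(2/3)·√0.0074 = 20.99 m³/s.
Channel B: With bottom width b = 2.19 m and side slope z = 2: A = (b + zy)y = (2.19 + 2×2.58)×2.58 = 18.96 m²; P = b + 2y√(1+z²) = 2.19 + 2×2.58×2.236 = 13.73 m. Hydraulic radius R = A/P = 18.96/13.73 = 1.381 m. Q_B = (1/0.033)·18.96·1.381^(2/3)·√0.0074 = 61.31 m³/s.
The larger discharge is 61.31 m³/s and the smaller is 20.99 m³/s; the ratio is 2.92.

2.92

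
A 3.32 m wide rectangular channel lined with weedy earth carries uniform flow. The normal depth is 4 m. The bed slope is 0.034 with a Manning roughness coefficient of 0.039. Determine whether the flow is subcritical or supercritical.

subcritical

Flow area A = b·y = 3.32 × 4 = 13.28 m². Wetted perimeter P = b + 2y = 3.32 + 2×4 = 11.32 m.
Hydraulic radius R = A/P = 13.28/11.32 = 1.173 m.
V = (1/n) R^(2/3) √S = (1/0.039) × 1.173^(2/3) × √0.034 = 5.259 m/s. Hydraulic depth D_h = A/T = 13.28/3.32 = 4 m.
Froude number Fr = V/√(g·D_h) = 5.259/√(9.81×4) = 0.84, which is less than 1, so the flow is subcritical.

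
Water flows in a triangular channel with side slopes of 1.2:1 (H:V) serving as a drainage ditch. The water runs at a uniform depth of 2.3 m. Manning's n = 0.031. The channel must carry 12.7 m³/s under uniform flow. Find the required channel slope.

S = 0.00454

For a triangular section with side slope z = 1.2: A = zy² = 1.2×2.3² = 6.348 m²; P = 2y√(1+z²) = 2×2.3×1.562 = 7.185 m.
Hydraulic radius R = A/P = 6.348/7.185 = 0.8835 m.
From Manning's equation, S = [nQ / (1 A R^(2/3))]² = [0.031 × 12.7 / (1 × 6.348 × 0.8835^(2/3))]² = 0.00454.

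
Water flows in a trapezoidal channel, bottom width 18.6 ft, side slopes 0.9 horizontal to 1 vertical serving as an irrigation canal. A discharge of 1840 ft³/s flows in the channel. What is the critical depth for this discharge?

y_c = 6.06 ft

At critical depth, Q² T / (g A³) = 1, i.e. A³/T = Q²/g = 1840²/32.2 = 105100.
Trying y = 4.42 ft: A³/T = 37420 — short.
Trying y = 7.2 ft: A³/T = 186600 — over.
Trying y = 6.06 ft: A³/T = 105000 — close enough.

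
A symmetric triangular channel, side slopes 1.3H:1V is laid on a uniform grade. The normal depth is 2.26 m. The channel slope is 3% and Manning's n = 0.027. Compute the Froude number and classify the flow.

supercritical

For a triangular section with side slope z = 1.3: A = zy² = 1.3×2.26² = 6.64 m²; P = 2y√(1+z²) = 2×2.26×1.64 = 7.413 m.
Hydraulic radius R = A/P = 6.64/7.413 = 0.8957 m.
V = (1/n) R^(2/3) √S = (1/0.027) × 0.8957^(2/3) × √0.03 = 5.961 m/s. Hydraulic depth D_h = A/T = 6.64/5.876 = 1.13 m.
Froude number Fr = V/√(g·D_h) = 5.961/√(9.81×1.13) = 1.79, which is greater than 1, so the flow is supercritical.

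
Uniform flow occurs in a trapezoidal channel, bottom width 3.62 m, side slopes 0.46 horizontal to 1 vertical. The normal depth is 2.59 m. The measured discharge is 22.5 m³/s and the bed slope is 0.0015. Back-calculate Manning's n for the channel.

With bottom width b = 3.62 m and side slope z = 0.46: A = (b + zy)y = (3.62 + 0.46×2.59)×2.59 = 12.46 m²; P = b + 2y√(1+z²) = 3.62 + 2×2.59×1.101 = 9.322 m.
Hydraulic radius R = A/P = 12.46/9.322 = 1.337 m.
Rearranging Manning's equation: n = (1/Q) A R^(2/3) S^(1/2) = (1/22.5) × 12.46 × 1.337^(2/3) × √0.0015 = 0.026.

n = 0.026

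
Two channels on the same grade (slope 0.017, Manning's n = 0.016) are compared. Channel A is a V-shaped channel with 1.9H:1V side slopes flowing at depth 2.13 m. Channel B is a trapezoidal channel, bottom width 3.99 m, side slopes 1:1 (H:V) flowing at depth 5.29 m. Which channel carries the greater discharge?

channel B

Channel A: For a triangular section with side slope z = 1.9: A = zy² = 1.9×2.13² = 8.62 m²; P = 2y√(1+z²) = 2×2.13×2.147 = 9.147 m. Hydraulic radius R = A/P = 8.62/9.147 = 0.9424 m. Q_A = (1/0.016)·8.62·0.9424^(2/3)·√0.017 = 67.52 m³/s.
Channel B: With bottom width b = 3.99 m and side slope z = 1: A = (b + zy)y = (3.99 + 1×5.29)×5.29 = 49.09 m²; P = b + 2y√(1+z²) = 3.99 + 2×5.29×1.414 = 18.95 m. Hydraulic radius R = A/P = 49.09/18.95 = 2.59 m. Q_B = (1/0.016)·49.09·2.59^(2/3)·√0.017 = 754.5 m³/s.
Q_A = 67.52 m³/s vs Q_B = 754.5 m³/s, so channel B carries more.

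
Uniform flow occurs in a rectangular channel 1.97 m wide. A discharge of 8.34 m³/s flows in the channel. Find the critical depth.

For a rectangular channel, critical depth y_c = (q²/g)^(1/3) where q = Q/b = 8.34/1.97 = 4.234 m²/s.
So y_c = (4.234²/9.81)^(1/3) = 1.22 m.

y_c = 1.22 m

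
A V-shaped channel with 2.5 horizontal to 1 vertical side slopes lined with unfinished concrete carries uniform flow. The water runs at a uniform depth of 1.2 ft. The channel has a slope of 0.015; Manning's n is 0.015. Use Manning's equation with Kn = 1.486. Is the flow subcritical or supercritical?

For a triangular section with side slope z = 2.5: A = zy² = 2.5×1.2² = 3.6 ft²; P = 2y√(1+z²) = 2×1.2×2.693 = 6.462 ft.
Hydraulic radius R = A/P = 3.6/6.462 = 0.5571 ft.
V = (1.486/n) R^(2/3) √S = (1.486/0.015) × 0.5571^(2/3) × √0.015 = 8.215 ft/s. Hydraulic depth D_h = A/T = 3.6/6 = 0.6 ft.
Froude number Fr = V/√(g·D_h) = 8.215/√(32.2×0.6) = 1.87, which is greater than 1, so the flow is supercritical.

supercritical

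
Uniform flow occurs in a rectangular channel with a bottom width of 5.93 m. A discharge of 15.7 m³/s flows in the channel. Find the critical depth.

y_c = 0.894 m

For a rectangular channel, critical depth y_c = (q²/g)^(1/3) where q = Q/b = 15.7/5.93 = 2.648 m²/s.
So y_c = (2.648²/9.81)^(1/3) = 0.894 m.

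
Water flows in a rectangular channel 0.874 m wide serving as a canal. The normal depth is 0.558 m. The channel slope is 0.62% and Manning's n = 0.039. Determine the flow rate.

Flow area A = b·y = 0.874 × 0.558 = 0.4877 m². Wetted perimeter P = b + 2y = 0.874 + 2×0.558 = 1.99 m.
Hydraulic radius R = A/P = 0.4877/1.99 = 0.2451 m.
Manning's equation: Q = (1/n) A R^(2/3) S^(1/2) = (1/0.039) × 0.4877 × 0.2451^(2/3) × 0.0062^(1/2) = 0.386 m³/s.

Q = 0.386 m³/s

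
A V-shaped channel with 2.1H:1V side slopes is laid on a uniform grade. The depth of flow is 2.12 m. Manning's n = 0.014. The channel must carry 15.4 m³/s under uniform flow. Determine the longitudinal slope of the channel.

For a triangular section with side slope z = 2.1: A = zy² = 2.1×2.12² = 9.438 m²; P = 2y√(1+z²) = 2×2.12×2.326 = 9.862 m.
Hydraulic radius R = A/P = 9.438/9.862 = 0.957 m.
From Manning's equation, S = [nQ / (1 A R^(2/3))]² = [0.014 × 15.4 / (1 × 9.438 × 0.957^(2/3))]² = 0.000553.

S = 0.000553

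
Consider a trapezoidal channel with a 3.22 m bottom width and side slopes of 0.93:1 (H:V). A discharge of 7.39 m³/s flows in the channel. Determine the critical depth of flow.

y_c = 0.753 m

At critical depth, Q² T / (g A³) = 1, i.e. A³/T = Q²/g = 7.39²/9.81 = 5.567.
Try y = 0.892 m: A³/T = 9.66 — too large.
Try y = 0.753 m: A³/T = 5.567 — matches.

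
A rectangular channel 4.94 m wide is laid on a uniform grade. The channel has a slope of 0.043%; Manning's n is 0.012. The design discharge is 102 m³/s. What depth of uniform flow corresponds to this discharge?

Manning's equation rearranged: A R^(2/3) = nQ / (1·√S) = 0.012 × 102 / (√0.00043) = 59.03.
Trying y = 8.57 m: A R^(2/3) = 65.34 — too large.
Trying y = 5.66 m: A R^(2/3) = 40.13 — too small.
Trying y = 7.85 m: A R^(2/3) = 59.05 — matches.

y_n = 7.85 m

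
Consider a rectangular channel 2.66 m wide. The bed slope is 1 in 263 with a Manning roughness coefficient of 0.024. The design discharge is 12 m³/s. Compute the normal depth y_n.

Manning's equation rearranged: A R^(2/3) = nQ / (1·√S) = 0.024 × 12 / (√0.003802) = 4.671.
At y = 1.59 m: A R^(2/3) = 3.411 — low.
At y = 2.03 m: A R^(2/3) = 4.667 — close enough.

y_n = 2.03 m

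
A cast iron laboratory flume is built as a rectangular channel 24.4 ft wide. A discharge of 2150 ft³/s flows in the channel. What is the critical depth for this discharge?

y_c = 6.22 ft

For a rectangular channel, critical depth y_c = (q²/g)^(1/3) where q = Q/b = 2150/24.4 = 88.11 ft²/s.
So y_c = (88.11²/32.2)^(1/3) = 6.22 ft.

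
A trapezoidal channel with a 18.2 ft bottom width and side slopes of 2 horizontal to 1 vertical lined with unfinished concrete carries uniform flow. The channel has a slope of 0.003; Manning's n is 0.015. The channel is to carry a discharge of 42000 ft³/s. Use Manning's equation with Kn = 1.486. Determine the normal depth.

Manning's equation rearranged: A R^(2/3) = nQ / (1.486·√S) = 0.015 × 42000 / (1.486 × √0.003) = 7740.
Trying y = 17.5 ft: A R^(2/3) = 4220 — short.
Trying y = 22.9 ft: A R^(2/3) = 7746 — ≈ 7740.

y_n = 22.9 ft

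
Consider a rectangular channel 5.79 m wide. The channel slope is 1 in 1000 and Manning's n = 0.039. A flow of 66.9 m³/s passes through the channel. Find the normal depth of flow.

Manning's equation rearranged: A R^(2/3) = nQ / (1·√S) = 0.039 × 66.9 / (√0.001) = 82.51.
Try y = 7.3 m: A R^(2/3) = 68.72 — low.
Try y = 8.52 m: A R^(2/3) = 82.45 — close enough.

y_n = 8.52 m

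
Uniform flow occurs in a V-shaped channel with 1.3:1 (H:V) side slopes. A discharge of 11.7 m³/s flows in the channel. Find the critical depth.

y_c = 1.75 m

At critical depth, Q² T / (g A³) = 1, i.e. A³/T = Q²/g = 11.7²/9.81 = 13.95.
Try y = 2.19 m: A³/T = 42.57 — too large.
Try y = 1.27 m: A³/T = 2.792 — too small.
Try y = 1.75 m: A³/T = 13.87 — ≈ 13.95.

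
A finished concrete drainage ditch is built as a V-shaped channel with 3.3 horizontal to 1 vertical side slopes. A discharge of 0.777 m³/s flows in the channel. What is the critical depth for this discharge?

y_c = 0.408 m

At critical depth, Q² T / (g A³) = 1, i.e. A³/T = Q²/g = 0.777²/9.81 = 0.06154.
Try y = 0.486 m: A³/T = 0.1476 — too large.
Try y = 0.308 m: A³/T = 0.01509 — too small.
Try y = 0.408 m: A³/T = 0.06156 — matches.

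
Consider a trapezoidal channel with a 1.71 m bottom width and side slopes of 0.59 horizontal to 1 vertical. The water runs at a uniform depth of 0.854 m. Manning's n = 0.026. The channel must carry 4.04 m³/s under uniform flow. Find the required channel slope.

S = 0.00754

With bottom width b = 1.71 m and side slope z = 0.59: A = (b + zy)y = (1.71 + 0.59×0.854)×0.854 = 1.891 m²; P = b + 2y√(1+z²) = 1.71 + 2×0.854×1.161 = 3.693 m.
Hydraulic radius R = A/P = 1.891/3.693 = 0.5119 m.
From Manning's equation, S = [nQ / (1 A R^(2/3))]² = [0.026 × 4.04 / (1 × 1.891 × 0.5119^(2/3))]² = 0.00754.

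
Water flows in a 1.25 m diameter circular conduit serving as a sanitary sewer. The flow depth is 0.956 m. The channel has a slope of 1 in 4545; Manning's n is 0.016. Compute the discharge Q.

Q = 0.488 m³/s

For a circular section of diameter D = 1.25 m at depth y = 0.956 m, the central angle is θ = 2 arccos(1 − 2y/D) = 4.258 rad. Then A = (D²/8)(θ − sin θ) = 1.007 m² and P = Dθ/2 = 2.661 m.
Hydraulic radius R = A/P = 1.007/2.661 = 0.3784 m.
Manning's equation: Q = (1/n) A R^(2/3) S^(1/2) = (1/0.016) × 1.007 × 0.3784^(2/3) × 0.00022^(1/2) = 0.488 m³/s.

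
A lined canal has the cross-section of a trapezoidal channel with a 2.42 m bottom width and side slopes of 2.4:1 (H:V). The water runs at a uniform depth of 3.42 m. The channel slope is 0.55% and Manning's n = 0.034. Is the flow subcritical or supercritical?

subcritical

With bottom width b = 2.42 m and side slope z = 2.4: A = (b + zy)y = (2.42 + 2.4×3.42)×3.42 = 36.35 m²; P = b + 2y√(1+z²) = 2.42 + 2×3.42×2.6 = 20.2 m.
Hydraulic radius R = A/P = 36.35/20.2 = 1.799 m.
V = (1/n) R^(2/3) √S = (1/0.034) × 1.799^(2/3) × √0.0055 = 3.226 m/s. Hydraulic depth D_h = A/T = 36.35/18.84 = 1.93 m.
Froude number Fr = V/√(g·D_h) = 3.226/√(9.81×1.93) = 0.742, which is less than 1, so the flow is subcritical.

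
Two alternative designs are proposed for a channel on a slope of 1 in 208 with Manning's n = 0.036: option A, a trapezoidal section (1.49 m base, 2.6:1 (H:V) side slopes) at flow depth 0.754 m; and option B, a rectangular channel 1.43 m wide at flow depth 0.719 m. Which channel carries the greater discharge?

Channel A: With bottom width b = 1.49 m and side slope z = 2.6: A = (b + zy)y = (1.49 + 2.6×0.754)×0.754 = 2.602 m²; P = b + 2y√(1+z²) = 1.49 + 2×0.754×2.786 = 5.691 m. Hydraulic radius R = A/P = 2.602/5.691 = 0.4572 m. Q_A = (1/0.036)·2.602·0.4572^(2/3)·√0.004808 = 2.974 m³/s.
Channel B: Flow area A = b·y = 1.43 × 0.719 = 1.028 m². Wetted perimeter P = b + 2y = 1.43 + 2×0.719 = 2.868 m. Hydraulic radius R = A/P = 1.028/2.868 = 0.3585 m. Q_B = (1/0.036)·1.028·0.3585^(2/3)·√0.004808 = 0.9994 m³/s.
Q_A = 2.974 m³/s vs Q_B = 0.9994 m³/s, so channel A carries more.

channel A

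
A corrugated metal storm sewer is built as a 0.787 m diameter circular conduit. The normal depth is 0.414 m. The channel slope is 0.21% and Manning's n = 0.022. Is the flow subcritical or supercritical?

For a circular section of diameter D = 0.787 m at depth y = 0.414 m, the central angle is θ = 2 arccos(1 − 2y/D) = 3.246 rad. Then A = (D²/8)(θ − sin θ) = 0.2594 m² and P = Dθ/2 = 1.277 m.
Hydraulic radius R = A/P = 0.2594/1.277 = 0.2031 m.
V = (1/n) R^(2/3) √S = (1/0.022) × 0.2031^(2/3) × √0.0021 = 0.7196 m/s. Hydraulic depth D_h = A/T = 0.2594/0.7859 = 0.33 m.
Froude number Fr = V/√(g·D_h) = 0.7196/√(9.81×0.33) = 0.4, which is less than 1, so the flow is subcritical.

subcritical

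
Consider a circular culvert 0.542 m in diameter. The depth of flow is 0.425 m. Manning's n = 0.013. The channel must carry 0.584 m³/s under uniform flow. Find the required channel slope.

For a circular section of diameter D = 0.542 m at depth y = 0.425 m, the central angle is θ = 2 arccos(1 − 2y/D) = 4.35 rad. Then A = (D²/8)(θ − sin θ) = 0.1941 m² and P = Dθ/2 = 1.179 m.
Hydraulic radius R = A/P = 0.1941/1.179 = 0.1646 m.
From Manning's equation, S = [nQ / (1 A R^(2/3))]² = [0.013 × 0.584 / (1 × 0.1941 × 0.1646^(2/3))]² = 0.017.

S = 0.017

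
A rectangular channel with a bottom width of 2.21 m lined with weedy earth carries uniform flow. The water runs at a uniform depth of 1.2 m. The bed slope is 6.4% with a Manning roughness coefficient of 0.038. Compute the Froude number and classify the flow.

supercritical

Flow area A = b·y = 2.21 × 1.2 = 2.652 m². Wetted perimeter P = b + 2y = 2.21 + 2×1.2 = 4.61 m.
Hydraulic radius R = A/P = 2.652/4.61 = 0.5753 m.
V = (1/n) R^(2/3) √S = (1/0.038) × 0.5753^(2/3) × √0.064 = 4.605 m/s. Hydraulic depth D_h = A/T = 2.652/2.21 = 1.2 m.
Froude number Fr = V/√(g·D_h) = 4.605/√(9.81×1.2) = 1.34, which is greater than 1, so the flow is supercritical.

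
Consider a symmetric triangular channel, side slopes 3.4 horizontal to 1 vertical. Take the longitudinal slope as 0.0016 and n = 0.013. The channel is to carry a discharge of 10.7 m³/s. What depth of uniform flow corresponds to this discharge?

Manning's equation rearranged: A R^(2/3) = nQ / (1·√S) = 0.013 × 10.7 / (√0.0016) = 3.477.
Trying y = 0.87 m: A R^(2/3) = 1.437 — low.
Trying y = 1.21 m: A R^(2/3) = 3.464 — ≈ 3.477.

y_n = 1.21 m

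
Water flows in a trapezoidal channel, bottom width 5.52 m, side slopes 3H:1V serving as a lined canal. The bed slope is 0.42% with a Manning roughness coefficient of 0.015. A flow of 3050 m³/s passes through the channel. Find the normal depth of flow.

y_n = 8.46 m

Manning's equation rearranged: A R^(2/3) = nQ / (1·√S) = 0.015 × 3050 / (√0.0042) = 705.9.
Trying y = 7.35 m: A R^(2/3) = 501.8 — too small.
Trying y = 8.46 m: A R^(2/3) = 705 — matches.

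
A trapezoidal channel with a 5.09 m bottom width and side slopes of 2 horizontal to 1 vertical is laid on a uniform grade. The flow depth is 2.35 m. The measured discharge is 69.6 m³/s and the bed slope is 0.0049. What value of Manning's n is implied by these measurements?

n = 0.03

With bottom width b = 5.09 m and side slope z = 2: A = (b + zy)y = (5.09 + 2×2.35)×2.35 = 23.01 m²; P = b + 2y√(1+z²) = 5.09 + 2×2.35×2.236 = 15.6 m.
Hydraulic radius R = A/P = 23.01/15.6 = 1.475 m.
Rearranging Manning's equation: n = (1/Q) A R^(2/3) S^(1/2) = (1/69.6) × 23.01 × 1.475^(2/3) × √0.0049 = 0.03.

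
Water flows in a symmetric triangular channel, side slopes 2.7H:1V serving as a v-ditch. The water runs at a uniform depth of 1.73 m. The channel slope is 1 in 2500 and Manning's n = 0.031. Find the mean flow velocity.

V = 0.561 m/s

For a triangular section with side slope z = 2.7: A = zy² = 2.7×1.73² = 8.081 m²; P = 2y√(1+z²) = 2×1.73×2.879 = 9.962 m.
Hydraulic radius R = A/P = 8.081/9.962 = 0.8112 m.
From Manning's equation, V = (1/n) R^(2/3) S^(1/2) = (1/0.031) × 0.8112^(2/3) × 0.0004^(1/2) = 0.561 m/s.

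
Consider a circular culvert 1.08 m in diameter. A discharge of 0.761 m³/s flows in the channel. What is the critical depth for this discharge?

y_c = 0.485 m

At critical depth, Q² T / (g A³) = 1, i.e. A³/T = Q²/g = 0.761²/9.81 = 0.05903.
At y = 0.526 m: A³/T = 0.08049 — high.
At y = 0.485 m: A³/T = 0.05901 — matches.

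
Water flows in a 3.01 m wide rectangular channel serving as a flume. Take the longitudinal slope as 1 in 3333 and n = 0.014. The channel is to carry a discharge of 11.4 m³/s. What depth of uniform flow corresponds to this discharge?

Manning's equation rearranged: A R^(2/3) = nQ / (1·√S) = 0.014 × 11.4 / (√0.0003) = 9.214.
At y = 3.44 m: A R^(2/3) = 10.68 — high.
At y = 2.55 m: A R^(2/3) = 7.399 — low.
At y = 3.05 m: A R^(2/3) = 9.228 — matches.

y_n = 3.05 m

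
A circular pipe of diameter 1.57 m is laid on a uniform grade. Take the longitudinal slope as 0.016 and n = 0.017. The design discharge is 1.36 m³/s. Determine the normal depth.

y_n = 0.446 m

Manning's equation rearranged: A R^(2/3) = nQ / (1·√S) = 0.017 × 1.36 / (√0.016) = 0.1828.
Try y = 0.548 m: A R^(2/3) = 0.2715 — over.
Try y = 0.373 m: A R^(2/3) = 0.1285 — short.
Try y = 0.446 m: A R^(2/3) = 0.1828 — close enough.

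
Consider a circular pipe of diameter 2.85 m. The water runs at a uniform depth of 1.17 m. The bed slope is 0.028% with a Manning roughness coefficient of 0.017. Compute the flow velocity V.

V = 0.717 m/s

For a circular section of diameter D = 2.85 m at depth y = 1.17 m, the central angle is θ = 2 arccos(1 − 2y/D) = 2.782 rad. Then A = (D²/8)(θ − sin θ) = 2.467 m² and P = Dθ/2 = 3.964 m.
Hydraulic radius R = A/P = 2.467/3.964 = 0.6223 m.
From Manning's equation, V = (1/n) R^(2/3) S^(1/2) = (1/0.017) × 0.6223^(2/3) × 0.00028^(1/2) = 0.717 m/s.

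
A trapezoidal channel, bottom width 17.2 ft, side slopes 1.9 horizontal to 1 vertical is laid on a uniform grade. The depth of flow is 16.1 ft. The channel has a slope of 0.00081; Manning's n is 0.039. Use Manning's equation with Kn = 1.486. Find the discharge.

Q = 3590 ft³/s

With bottom width b = 17.2 ft and side slope z = 1.9: A = (b + zy)y = (17.2 + 1.9×16.1)×16.1 = 769.4 ft²; P = b + 2y√(1+z²) = 17.2 + 2×16.1×2.147 = 86.34 ft.
Hydraulic radius R = A/P = 769.4/86.34 = 8.912 ft.
Manning's equation: Q = (1.486/n) A R^(2/3) S^(1/2) = (1.486/0.039) × 769.4 × 8.912^(2/3) × 0.00081^(1/2) = 3590 ft³/s.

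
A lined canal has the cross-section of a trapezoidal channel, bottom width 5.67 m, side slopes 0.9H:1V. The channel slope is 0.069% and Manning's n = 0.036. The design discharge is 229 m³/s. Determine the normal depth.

y_n = 8.92 m

Manning's equation rearranged: A R^(2/3) = nQ / (1·√S) = 0.036 × 229 / (√0.00069) = 313.8.
At y = 7.8 m: A R^(2/3) = 237.3 — low.
At y = 9.82 m: A R^(2/3) = 384.8 — high.
At y = 8.92 m: A R^(2/3) = 313.9 — ≈ 313.8.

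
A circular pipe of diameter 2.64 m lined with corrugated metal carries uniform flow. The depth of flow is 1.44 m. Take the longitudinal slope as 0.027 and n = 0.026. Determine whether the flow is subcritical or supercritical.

For a circular section of diameter D = 2.64 m at depth y = 1.44 m, the central angle is θ = 2 arccos(1 − 2y/D) = 3.324 rad. Then A = (D²/8)(θ − sin θ) = 3.053 m² and P = Dθ/2 = 4.387 m.
Hydraulic radius R = A/P = 3.053/4.387 = 0.696 m.
V = (1/n) R^(2/3) √S = (1/0.026) × 0.696^(2/3) × √0.027 = 4.963 m/s. Hydraulic depth D_h = A/T = 3.053/2.629 = 1.161 m.
Froude number Fr = V/√(g·D_h) = 4.963/√(9.81×1.161) = 1.47, which is greater than 1, so the flow is supercritical.

supercritical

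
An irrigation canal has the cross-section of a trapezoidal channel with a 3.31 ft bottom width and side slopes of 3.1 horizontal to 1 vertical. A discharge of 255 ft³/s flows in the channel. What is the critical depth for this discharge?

y_c = 2.86 ft

At critical depth, Q² T / (g A³) = 1, i.e. A³/T = Q²/g = 255²/32.2 = 2019.
At y = 3.38 ft: A³/T = 4171 — over.
At y = 2.49 ft: A³/T = 1105 — short.
At y = 2.86 ft: A³/T = 2007 — close enough.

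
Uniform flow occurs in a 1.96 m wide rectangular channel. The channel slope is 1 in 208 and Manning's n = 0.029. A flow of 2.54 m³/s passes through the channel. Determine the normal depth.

Manning's equation rearranged: A R^(2/3) = nQ / (1·√S) = 0.029 × 2.54 / (√0.004808) = 1.062.
Try y = 0.762 m: A R^(2/3) = 0.8491 — low.
Try y = 0.898 m: A R^(2/3) = 1.062 — matches.

y_n = 0.898 m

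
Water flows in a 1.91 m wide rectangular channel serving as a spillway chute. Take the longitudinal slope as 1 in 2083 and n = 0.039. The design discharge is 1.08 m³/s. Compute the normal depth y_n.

Manning's equation rearranged: A R^(2/3) = nQ / (1·√S) = 0.039 × 1.08 / (√0.0004801) = 1.922.
Trying y = 1.27 m: A R^(2/3) = 1.619 — too small.
Trying y = 1.79 m: A R^(2/3) = 2.493 — too large.
Trying y = 1.45 m: A R^(2/3) = 1.917 — close enough.

y_n = 1.45 m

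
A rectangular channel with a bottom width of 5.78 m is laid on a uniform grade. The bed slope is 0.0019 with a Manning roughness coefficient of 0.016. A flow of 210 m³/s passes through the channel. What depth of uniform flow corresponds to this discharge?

Manning's equation rearranged: A R^(2/3) = nQ / (1·√S) = 0.016 × 210 / (√0.0019) = 77.08.
Try y = 5.62 m: A R^(2/3) = 49.98 — short.
Try y = 8.73 m: A R^(2/3) = 84.61 — over.
Try y = 8.06 m: A R^(2/3) = 77.06 — ≈ 77.08.

y_n = 8.06 m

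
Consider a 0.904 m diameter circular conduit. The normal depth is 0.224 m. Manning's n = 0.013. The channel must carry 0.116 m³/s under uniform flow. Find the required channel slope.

S = 0.00221

For a circular section of diameter D = 0.904 m at depth y = 0.224 m, the central angle is θ = 2 arccos(1 − 2y/D) = 2.084 rad. Then A = (D²/8)(θ − sin θ) = 0.1239 m² and P = Dθ/2 = 0.942 m.
Hydraulic radius R = A/P = 0.1239/0.942 = 0.1315 m.
From Manning's equation, S = [nQ / (1 A R^(2/3))]² = [0.013 × 0.116 / (1 × 0.1239 × 0.1315^(2/3))]² = 0.00221.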